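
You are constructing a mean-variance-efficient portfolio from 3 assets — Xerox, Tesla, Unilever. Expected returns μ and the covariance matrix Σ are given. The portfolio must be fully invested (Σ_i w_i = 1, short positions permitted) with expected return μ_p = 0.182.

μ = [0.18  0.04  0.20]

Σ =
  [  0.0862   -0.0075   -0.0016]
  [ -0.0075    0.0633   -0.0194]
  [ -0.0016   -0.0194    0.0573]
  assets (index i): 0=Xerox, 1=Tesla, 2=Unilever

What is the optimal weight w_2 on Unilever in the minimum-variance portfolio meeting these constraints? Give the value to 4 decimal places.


0.5974

u=Σ⁻¹μ = [2.3625  2.2335  4.3126]
v=Σ⁻¹𝟙 = [14.3229  25.6250  26.5278]
a=μᵀu=1.377116  b=𝟙ᵀu=8.908668  c=𝟙ᵀv=66.475600  D=ac−b²=12.180250
λ₁=(c·0.182−b)/D = (66.475600·0.182−8.908668)/12.180250 = 0.261890
λ₂=(a−b·0.182)/D = (1.377116−8.908668·0.182)/12.180250 = -0.020054
w* = 0.261890·u + -0.020054·v:
  w_0 = 0.261890·2.3625 + -0.020054·14.3229 = 0.3315  (Xerox)
  w_1 = 0.261890·2.2335 + -0.020054·25.6250 = 0.0711  (Tesla)
  w_2 = 0.261890·4.3126 + -0.020054·26.5278 = 0.5974  (Unilever)
Σw_i=1.0000  μᵀw=0.1820
σ²=wᵀΣw=λ₁·μ_p+λ₂ = 0.261890·0.182 + -0.020054 = 0.027610 ≈ 0.0276


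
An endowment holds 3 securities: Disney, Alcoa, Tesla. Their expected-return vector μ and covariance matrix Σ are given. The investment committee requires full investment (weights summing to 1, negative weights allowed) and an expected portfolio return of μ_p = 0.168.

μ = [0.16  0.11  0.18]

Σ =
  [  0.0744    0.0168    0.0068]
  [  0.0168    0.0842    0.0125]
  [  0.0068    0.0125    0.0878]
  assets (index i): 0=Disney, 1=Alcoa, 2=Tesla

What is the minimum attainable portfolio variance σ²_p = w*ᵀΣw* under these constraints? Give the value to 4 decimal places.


g=Σ⁻¹μ = [1.8332  0.6716  1.8125]
h=Σ⁻¹𝟙 = [10.6987  8.3505  9.3721]
a=μᵀg=0.693443  b=𝟙ᵀg=4.317315  c=𝟙ᵀh=28.421240  D=ac−b²=1.069300
λ₁=(c·0.168−b)/D = (28.421240·0.168−4.317315)/1.069300 = 0.427806
λ₂=(a−b·0.168)/D = (0.693443−4.317315·0.168)/1.069300 = -0.029801
w* = 0.427806·g + -0.029801·h:
  w_0 = 0.427806·1.8332 + -0.029801·10.6987 = 0.4654  (Disney)
  w_1 = 0.427806·0.6716 + -0.029801·8.3505 = 0.0384  (Alcoa)
  w_2 = 0.427806·1.8125 + -0.029801·9.3721 = 0.4961  (Tesla)
Σw_i=1.0000  μᵀw=0.1680
σ²=wᵀΣw=λ₁·μ_p+λ₂ = 0.427806·0.168 + -0.029801 = 0.042071 ≈ 0.0421

0.0421


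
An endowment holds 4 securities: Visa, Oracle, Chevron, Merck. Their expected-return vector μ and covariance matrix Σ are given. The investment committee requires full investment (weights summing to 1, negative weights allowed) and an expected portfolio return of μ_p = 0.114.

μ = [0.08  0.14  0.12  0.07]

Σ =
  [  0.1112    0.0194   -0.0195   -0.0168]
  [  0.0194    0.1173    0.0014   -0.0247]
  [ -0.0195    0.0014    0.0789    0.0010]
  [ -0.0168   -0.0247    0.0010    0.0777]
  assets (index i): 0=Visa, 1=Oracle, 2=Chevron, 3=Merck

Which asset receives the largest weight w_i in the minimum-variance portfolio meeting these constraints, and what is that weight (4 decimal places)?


x=Σ⁻¹μ = [1.0216  1.3241  1.7306  1.5204]
y=Σ⁻¹𝟙 = [12.7401  10.1628  15.4062  18.6570]
a=μᵀx=0.581204  b=𝟙ᵀx=5.596737  c=𝟙ᵀy=56.966125  D=ac−b²=1.785464
λ₁=(c·0.114−b)/D = (56.966125·0.114−5.596737)/1.785464 = 0.502615
λ₂=(a−b·0.114)/D = (0.581204−5.596737·0.114)/1.785464 = -0.031826
w* = 0.502615·x + -0.031826·y:
  w_0 = 0.502615·1.0216 + -0.031826·12.7401 = 0.1080  (Visa)
  w_1 = 0.502615·1.3241 + -0.031826·10.1628 = 0.3420  (Oracle)
  w_2 = 0.502615·1.7306 + -0.031826·15.4062 = 0.3795  (Chevron)
  w_3 = 0.502615·1.5204 + -0.031826·18.6570 = 0.1704  (Merck)
Σw_i=1.0000  μᵀw=0.1140
σ²=wᵀΣw=λ₁·μ_p+λ₂ = 0.502615·0.114 + -0.031826 = 0.025472 ≈ 0.0255

Chevron (0.3795)


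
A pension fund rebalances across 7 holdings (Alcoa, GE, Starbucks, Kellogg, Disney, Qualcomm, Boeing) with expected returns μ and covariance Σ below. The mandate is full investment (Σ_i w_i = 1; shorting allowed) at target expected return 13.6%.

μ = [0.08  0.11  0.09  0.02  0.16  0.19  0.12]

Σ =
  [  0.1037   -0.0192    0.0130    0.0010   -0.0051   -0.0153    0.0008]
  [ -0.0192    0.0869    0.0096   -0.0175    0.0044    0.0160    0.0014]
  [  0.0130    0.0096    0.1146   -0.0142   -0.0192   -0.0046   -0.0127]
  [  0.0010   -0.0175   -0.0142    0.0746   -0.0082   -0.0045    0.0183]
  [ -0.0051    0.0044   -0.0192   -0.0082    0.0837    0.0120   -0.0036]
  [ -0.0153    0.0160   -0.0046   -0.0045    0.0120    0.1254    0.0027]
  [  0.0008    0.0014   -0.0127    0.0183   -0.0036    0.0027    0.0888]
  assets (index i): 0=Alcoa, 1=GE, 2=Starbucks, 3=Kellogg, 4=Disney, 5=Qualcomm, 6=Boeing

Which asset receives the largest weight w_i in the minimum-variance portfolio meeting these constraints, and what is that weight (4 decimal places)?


x=Σ⁻¹μ = [1.1162  1.1467  1.2194  0.7284  2.1380  1.3413  1.3934]
y=Σ⁻¹𝟙 = [12.3224  14.4043  12.4591  18.9104  16.0397  7.0418  9.2441]
a=μᵀx=1.103883  b=𝟙ᵀx=9.083362  c=𝟙ᵀy=90.421691  D=ac−b²=17.307522
λ₁=(c·0.136−b)/D = (90.421691·0.136−9.083362)/17.307522 = 0.185699
λ₂=(a−b·0.136)/D = (1.103883−9.083362·0.136)/17.307522 = -0.007595
w* = 0.185699·x + -0.007595·y:
  w_0 = 0.185699·1.1162 + -0.007595·12.3224 = 0.1137  (Alcoa)
  w_1 = 0.185699·1.1467 + -0.007595·14.4043 = 0.1035  (GE)
  w_2 = 0.185699·1.2194 + -0.007595·12.4591 = 0.1318  (Starbucks)
  w_3 = 0.185699·0.7284 + -0.007595·18.9104 = -0.0084  (Kellogg)
  w_4 = 0.185699·2.1380 + -0.007595·16.0397 = 0.2752  (Disney)
  w_5 = 0.185699·1.3413 + -0.007595·7.0418 = 0.1956  (Qualcomm)
  w_6 = 0.185699·1.3934 + -0.007595·9.2441 = 0.1885  (Boeing)
Σw_i=1.0000  μᵀw=0.1360
σ²=wᵀΣw=λ₁·μ_p+λ₂ = 0.185699·0.136 + -0.007595 = 0.017660 ≈ 0.0177

Disney (0.2752)


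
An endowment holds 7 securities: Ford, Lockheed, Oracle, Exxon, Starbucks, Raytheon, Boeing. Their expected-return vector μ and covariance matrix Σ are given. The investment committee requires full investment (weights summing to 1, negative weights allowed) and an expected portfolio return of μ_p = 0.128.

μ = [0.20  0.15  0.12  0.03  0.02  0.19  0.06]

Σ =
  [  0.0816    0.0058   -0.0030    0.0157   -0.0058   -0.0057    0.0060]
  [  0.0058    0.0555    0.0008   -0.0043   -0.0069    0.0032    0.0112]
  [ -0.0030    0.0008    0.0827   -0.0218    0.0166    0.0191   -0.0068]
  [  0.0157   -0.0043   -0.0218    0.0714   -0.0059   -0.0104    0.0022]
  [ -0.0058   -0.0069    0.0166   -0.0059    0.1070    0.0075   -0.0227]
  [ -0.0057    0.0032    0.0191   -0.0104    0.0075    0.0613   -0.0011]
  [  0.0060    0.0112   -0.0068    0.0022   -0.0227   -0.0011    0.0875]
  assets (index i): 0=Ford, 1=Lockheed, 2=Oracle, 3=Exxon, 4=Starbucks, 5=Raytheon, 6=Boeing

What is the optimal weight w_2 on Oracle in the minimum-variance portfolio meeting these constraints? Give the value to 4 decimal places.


0.1183

g=Σ⁻¹μ = [2.3712  2.2781  1.0185  0.7898  0.2195  2.9978  0.3855]
h=Σ⁻¹𝟙 = [8.6819  16.5594  12.7958  19.6764  11.6058  14.4100  12.4054]
a=μᵀg=1.558965  b=𝟙ᵀg=10.060412  c=𝟙ᵀh=96.134646  D=ac−b²=48.658661
λ₁=(c·0.128−b)/D = (96.134646·0.128−10.060412)/48.658661 = 0.046134
λ₂=(a−b·0.128)/D = (1.558965−10.060412·0.128)/48.658661 = 0.005574
w* = 0.046134·g + 0.005574·h:
  w_0 = 0.046134·2.3712 + 0.005574·8.6819 = 0.1578  (Ford)
  w_1 = 0.046134·2.2781 + 0.005574·16.5594 = 0.1974  (Lockheed)
  w_2 = 0.046134·1.0185 + 0.005574·12.7958 = 0.1183  (Oracle)
  w_3 = 0.046134·0.7898 + 0.005574·19.6764 = 0.1461  (Exxon)
  w_4 = 0.046134·0.2195 + 0.005574·11.6058 = 0.0748  (Starbucks)
  w_5 = 0.046134·2.9978 + 0.005574·14.4100 = 0.2186  (Raytheon)
  w_6 = 0.046134·0.3855 + 0.005574·12.4054 = 0.0869  (Boeing)
Σw_i=1.0000  μᵀw=0.1280
σ²=wᵀΣw=λ₁·μ_p+λ₂ = 0.046134·0.128 + 0.005574 = 0.011479 ≈ 0.0115


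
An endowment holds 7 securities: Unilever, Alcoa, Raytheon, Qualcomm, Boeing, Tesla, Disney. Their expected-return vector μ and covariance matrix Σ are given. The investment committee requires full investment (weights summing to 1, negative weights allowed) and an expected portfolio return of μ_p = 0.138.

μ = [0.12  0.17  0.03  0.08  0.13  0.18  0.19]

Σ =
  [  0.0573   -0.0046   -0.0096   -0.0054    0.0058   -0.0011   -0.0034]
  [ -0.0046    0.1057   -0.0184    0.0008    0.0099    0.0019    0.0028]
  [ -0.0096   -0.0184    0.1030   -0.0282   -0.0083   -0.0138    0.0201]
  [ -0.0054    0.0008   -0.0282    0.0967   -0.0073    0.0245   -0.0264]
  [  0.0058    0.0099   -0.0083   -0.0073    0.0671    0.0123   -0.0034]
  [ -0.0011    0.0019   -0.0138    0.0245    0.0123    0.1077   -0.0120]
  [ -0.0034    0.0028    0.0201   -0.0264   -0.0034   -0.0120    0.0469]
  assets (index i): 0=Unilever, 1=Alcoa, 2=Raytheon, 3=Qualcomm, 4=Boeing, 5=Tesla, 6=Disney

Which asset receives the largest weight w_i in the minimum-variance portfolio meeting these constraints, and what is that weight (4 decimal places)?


Disney (0.3042)

u=Σ⁻¹μ = [2.7601  1.4815  0.7296  2.4901  1.8353  1.6374  5.8038]
v=Σ⁻¹𝟙 = [23.8160  10.6895  16.5891  24.5102  16.2206  7.6277  32.2251]
a=μᵀu=2.440239  b=𝟙ᵀu=16.738055  c=𝟙ᵀv=131.678232  D=ac−b²=41.163843
λ₁=(c·0.138−b)/D = (131.678232·0.138−16.738055)/41.163843 = 0.034825
λ₂=(a−b·0.138)/D = (2.440239−16.738055·0.138)/41.163843 = 0.003168
w* = 0.034825·u + 0.003168·v:
  w_0 = 0.034825·2.7601 + 0.003168·23.8160 = 0.1716  (Unilever)
  w_1 = 0.034825·1.4815 + 0.003168·10.6895 = 0.0855  (Alcoa)
  w_2 = 0.034825·0.7296 + 0.003168·16.5891 = 0.0780  (Raytheon)
  w_3 = 0.034825·2.4901 + 0.003168·24.5102 = 0.1644  (Qualcomm)
  w_4 = 0.034825·1.8353 + 0.003168·16.2206 = 0.1153  (Boeing)
  w_5 = 0.034825·1.6374 + 0.003168·7.6277 = 0.0812  (Tesla)
  w_6 = 0.034825·5.8038 + 0.003168·32.2251 = 0.3042  (Disney)
Σw_i=1.0000  μᵀw=0.1380
σ²=wᵀΣw=λ₁·μ_p+λ₂ = 0.034825·0.138 + 0.003168 = 0.007973 ≈ 0.0080


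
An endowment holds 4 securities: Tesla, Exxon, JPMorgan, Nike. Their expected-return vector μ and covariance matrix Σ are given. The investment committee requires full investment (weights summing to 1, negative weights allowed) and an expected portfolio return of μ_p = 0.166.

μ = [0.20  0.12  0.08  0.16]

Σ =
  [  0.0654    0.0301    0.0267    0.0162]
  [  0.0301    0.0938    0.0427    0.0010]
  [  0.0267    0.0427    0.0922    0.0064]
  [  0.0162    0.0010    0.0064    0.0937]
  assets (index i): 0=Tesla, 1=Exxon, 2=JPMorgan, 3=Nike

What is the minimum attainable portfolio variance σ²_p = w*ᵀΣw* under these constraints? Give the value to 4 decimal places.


0.0377

u=Σ⁻¹μ = [2.5861  0.5347  -0.2170  1.2696]
v=Σ⁻¹𝟙 = [8.4519  5.4611  5.2589  8.7936]
a=μᵀu=0.767159  b=𝟙ᵀu=4.173395  c=𝟙ᵀv=27.965454  D=ac−b²=4.036732
λ₁=(c·0.166−b)/D = (27.965454·0.166−4.173395)/4.036732 = 0.116151
λ₂=(a−b·0.166)/D = (0.767159−4.173395·0.166)/4.036732 = 0.018425
w* = 0.116151·u + 0.018425·v:
  w_0 = 0.116151·2.5861 + 0.018425·8.4519 = 0.4561  (Tesla)
  w_1 = 0.116151·0.5347 + 0.018425·5.4611 = 0.1627  (Exxon)
  w_2 = 0.116151·-0.2170 + 0.018425·5.2589 = 0.0717  (JPMorgan)
  w_3 = 0.116151·1.2696 + 0.018425·8.7936 = 0.3095  (Nike)
Σw_i=1.0000  μᵀw=0.1660
σ²=wᵀΣw=λ₁·μ_p+λ₂ = 0.116151·0.166 + 0.018425 = 0.037706 ≈ 0.0377


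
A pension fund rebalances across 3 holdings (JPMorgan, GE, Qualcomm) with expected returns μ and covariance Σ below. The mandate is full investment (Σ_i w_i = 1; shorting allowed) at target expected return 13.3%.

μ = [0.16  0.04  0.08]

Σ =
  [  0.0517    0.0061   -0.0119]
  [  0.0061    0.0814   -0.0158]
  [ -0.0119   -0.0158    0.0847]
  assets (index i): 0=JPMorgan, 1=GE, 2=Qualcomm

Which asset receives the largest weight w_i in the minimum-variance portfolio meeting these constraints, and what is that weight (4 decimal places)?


JPMorgan (0.6867)

u=Σ⁻¹μ = [3.3815  0.5328  1.5190]
v=Σ⁻¹𝟙 = [21.7073  14.0507  17.4772]
a=μᵀu=0.683880  b=𝟙ᵀu=5.433376  c=𝟙ᵀv=53.235203  D=ac−b²=6.884921
λ₁=(c·0.133−b)/D = (53.235203·0.133−5.433376)/6.884921 = 0.239205
λ₂=(a−b·0.133)/D = (0.683880−5.433376·0.133)/6.884921 = -0.005630
w* = 0.239205·u + -0.005630·v:
  w_0 = 0.239205·3.3815 + -0.005630·21.7073 = 0.6867  (JPMorgan)
  w_1 = 0.239205·0.5328 + -0.005630·14.0507 = 0.0484  (GE)
  w_2 = 0.239205·1.5190 + -0.005630·17.4772 = 0.2650  (Qualcomm)
Σw_i=1.0000  μᵀw=0.1330
σ²=wᵀΣw=λ₁·μ_p+λ₂ = 0.239205·0.133 + -0.005630 = 0.026185 ≈ 0.0262


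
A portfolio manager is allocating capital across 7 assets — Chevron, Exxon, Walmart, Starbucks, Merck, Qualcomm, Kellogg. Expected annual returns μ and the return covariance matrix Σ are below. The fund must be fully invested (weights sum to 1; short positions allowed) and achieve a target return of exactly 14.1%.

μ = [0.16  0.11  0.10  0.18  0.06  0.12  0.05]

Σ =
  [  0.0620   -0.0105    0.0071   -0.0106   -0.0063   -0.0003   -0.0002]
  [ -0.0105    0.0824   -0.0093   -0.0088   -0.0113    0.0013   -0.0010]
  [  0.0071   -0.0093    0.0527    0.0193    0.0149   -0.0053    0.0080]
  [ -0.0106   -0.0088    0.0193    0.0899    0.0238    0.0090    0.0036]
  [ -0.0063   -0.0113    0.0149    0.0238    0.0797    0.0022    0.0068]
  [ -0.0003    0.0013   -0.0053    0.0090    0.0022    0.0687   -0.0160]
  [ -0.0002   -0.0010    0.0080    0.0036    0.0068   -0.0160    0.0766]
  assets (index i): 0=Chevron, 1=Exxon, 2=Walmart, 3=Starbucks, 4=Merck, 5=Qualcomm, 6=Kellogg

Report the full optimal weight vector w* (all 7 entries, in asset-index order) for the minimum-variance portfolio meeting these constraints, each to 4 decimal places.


0.3255  0.1898  0.0698  0.2343  0.0018  0.1405  0.0382

u=Σ⁻¹μ = [3.2255  2.1174  1.0202  2.0661  0.3844  1.7044  0.8071]
v=Σ⁻¹𝟙 = [20.1269  18.3204  13.4599  7.3553  10.3224  17.3737  14.3078]
a=μᵀu=1.490862  b=𝟙ᵀu=11.325086  c=𝟙ᵀv=101.266484  D=ac−b²=22.716736
λ₁=(c·0.141−b)/D = (101.266484·0.141−11.325086)/22.716736 = 0.130014
λ₂=(a−b·0.141)/D = (1.490862−11.325086·0.141)/22.716736 = -0.004665
w* = 0.130014·u + -0.004665·v:
  w_0 = 0.130014·3.2255 + -0.004665·20.1269 = 0.3255  (Chevron)
  w_1 = 0.130014·2.1174 + -0.004665·18.3204 = 0.1898  (Exxon)
  w_2 = 0.130014·1.0202 + -0.004665·13.4599 = 0.0698  (Walmart)
  w_3 = 0.130014·2.0661 + -0.004665·7.3553 = 0.2343  (Starbucks)
  w_4 = 0.130014·0.3844 + -0.004665·10.3224 = 0.0018  (Merck)
  w_5 = 0.130014·1.7044 + -0.004665·17.3737 = 0.1405  (Qualcomm)
  w_6 = 0.130014·0.8071 + -0.004665·14.3078 = 0.0382  (Kellogg)
Σw_i=1.0000  μᵀw=0.1410
σ²=wᵀΣw=λ₁·μ_p+λ₂ = 0.130014·0.141 + -0.004665 = 0.013667 ≈ 0.0137


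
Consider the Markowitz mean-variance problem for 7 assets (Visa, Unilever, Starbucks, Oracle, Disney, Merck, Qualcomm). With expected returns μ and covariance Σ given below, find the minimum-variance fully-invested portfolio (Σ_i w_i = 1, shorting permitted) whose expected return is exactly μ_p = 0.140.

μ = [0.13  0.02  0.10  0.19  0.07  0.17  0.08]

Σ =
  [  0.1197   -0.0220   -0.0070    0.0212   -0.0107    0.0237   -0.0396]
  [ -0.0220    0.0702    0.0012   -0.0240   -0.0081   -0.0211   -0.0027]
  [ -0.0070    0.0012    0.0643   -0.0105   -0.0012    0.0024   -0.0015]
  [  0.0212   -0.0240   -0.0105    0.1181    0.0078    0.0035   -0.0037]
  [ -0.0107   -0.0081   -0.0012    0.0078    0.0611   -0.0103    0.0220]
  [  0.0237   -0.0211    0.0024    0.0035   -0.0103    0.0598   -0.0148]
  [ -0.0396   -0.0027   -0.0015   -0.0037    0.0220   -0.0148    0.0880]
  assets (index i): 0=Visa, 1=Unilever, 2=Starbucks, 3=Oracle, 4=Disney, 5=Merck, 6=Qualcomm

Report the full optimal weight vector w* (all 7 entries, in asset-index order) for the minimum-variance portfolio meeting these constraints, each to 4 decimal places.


p=Σ⁻¹μ = [1.4002  2.7478  1.9047  1.9385  1.4637  3.8180  2.0137]
q=Σ⁻¹𝟙 = [16.4395  35.5761  18.5159  12.8143  20.2868  29.8741  20.6599]
a=μᵀp=1.708365  b=𝟙ᵀp=15.286433  c=𝟙ᵀq=154.166607  D=ac−b²=29.697765
λ₁=(c·0.140−b)/D = (154.166607·0.140−15.286433)/29.697765 = 0.212033
λ₂=(a−b·0.140)/D = (1.708365−15.286433·0.140)/29.697765 = -0.014538
w* = 0.212033·p + -0.014538·q:
  w_0 = 0.212033·1.4002 + -0.014538·16.4395 = 0.0579  (Visa)
  w_1 = 0.212033·2.7478 + -0.014538·35.5761 = 0.0654  (Unilever)
  w_2 = 0.212033·1.9047 + -0.014538·18.5159 = 0.1347  (Starbucks)
  w_3 = 0.212033·1.9385 + -0.014538·12.8143 = 0.2247  (Oracle)
  w_4 = 0.212033·1.4637 + -0.014538·20.2868 = 0.0154  (Disney)
  w_5 = 0.212033·3.8180 + -0.014538·29.8741 = 0.3752  (Merck)
  w_6 = 0.212033·2.0137 + -0.014538·20.6599 = 0.1266  (Qualcomm)
Σw_i=1.0000  μᵀw=0.1400
σ²=wᵀΣw=λ₁·μ_p+λ₂ = 0.212033·0.140 + -0.014538 = 0.015147 ≈ 0.0151

0.0579  0.0654  0.1347  0.2247  0.0154  0.3752  0.1266


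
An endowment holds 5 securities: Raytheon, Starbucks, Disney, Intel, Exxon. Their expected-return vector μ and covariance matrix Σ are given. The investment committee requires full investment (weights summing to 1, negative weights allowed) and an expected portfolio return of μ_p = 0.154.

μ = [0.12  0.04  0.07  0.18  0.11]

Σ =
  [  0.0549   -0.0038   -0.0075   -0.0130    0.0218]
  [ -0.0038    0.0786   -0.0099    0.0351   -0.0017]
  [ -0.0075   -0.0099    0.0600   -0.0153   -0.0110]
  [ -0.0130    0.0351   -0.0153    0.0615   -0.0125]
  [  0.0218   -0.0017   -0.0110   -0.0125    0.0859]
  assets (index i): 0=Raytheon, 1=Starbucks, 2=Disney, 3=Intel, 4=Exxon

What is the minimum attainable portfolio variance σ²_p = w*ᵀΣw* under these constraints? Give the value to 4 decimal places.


x=Σ⁻¹μ = [3.1466  -1.3570  3.0262  5.4519  1.6360]
y=Σ⁻¹𝟙 = [24.0865  5.1751  30.3719  28.7390  13.7025]
a=μᵀx=1.696446  b=𝟙ᵀx=11.903710  c=𝟙ᵀy=102.075026  D=ac−b²=31.466471
λ₁=(c·0.154−b)/D = (102.075026·0.154−11.903710)/31.466471 = 0.121267
λ₂=(a−b·0.154)/D = (1.696446−11.903710·0.154)/31.466471 = -0.004345
w* = 0.121267·x + -0.004345·y:
  w_0 = 0.121267·3.1466 + -0.004345·24.0865 = 0.2769  (Raytheon)
  w_1 = 0.121267·-1.3570 + -0.004345·5.1751 = -0.1870  (Starbucks)
  w_2 = 0.121267·3.0262 + -0.004345·30.3719 = 0.2350  (Disney)
  w_3 = 0.121267·5.4519 + -0.004345·28.7390 = 0.5363  (Intel)
  w_4 = 0.121267·1.6360 + -0.004345·13.7025 = 0.1389  (Exxon)
Σw_i=1.0000  μᵀw=0.1540
σ²=wᵀΣw=λ₁·μ_p+λ₂ = 0.121267·0.154 + -0.004345 = 0.014330 ≈ 0.0143

0.0143


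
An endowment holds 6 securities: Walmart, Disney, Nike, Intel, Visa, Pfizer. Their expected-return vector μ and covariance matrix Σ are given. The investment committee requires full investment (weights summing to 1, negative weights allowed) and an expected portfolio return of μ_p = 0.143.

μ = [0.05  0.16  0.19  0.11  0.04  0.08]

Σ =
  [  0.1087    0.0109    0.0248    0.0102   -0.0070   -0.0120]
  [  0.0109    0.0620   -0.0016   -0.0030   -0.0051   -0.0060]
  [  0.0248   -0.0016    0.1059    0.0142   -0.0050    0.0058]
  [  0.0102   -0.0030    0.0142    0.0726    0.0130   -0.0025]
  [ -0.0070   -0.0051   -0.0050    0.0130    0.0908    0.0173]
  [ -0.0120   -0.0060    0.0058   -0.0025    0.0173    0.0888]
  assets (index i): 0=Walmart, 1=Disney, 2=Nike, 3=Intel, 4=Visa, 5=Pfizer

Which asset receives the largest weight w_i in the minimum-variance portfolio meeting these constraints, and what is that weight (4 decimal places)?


Disney (0.4071)

u=Σ⁻¹μ = [-0.2066  2.8393  1.6733  1.3106  0.3110  0.9318]
v=Σ⁻¹𝟙 = [6.7937  17.4951  6.4360  11.0486  9.1052  11.4782]
a=μᵀu=0.993052  b=𝟙ᵀu=6.859556  c=𝟙ᵀv=62.356835  D=ac−b²=14.870064
λ₁=(c·0.143−b)/D = (62.356835·0.143−6.859556)/14.870064 = 0.138363
λ₂=(a−b·0.143)/D = (0.993052−6.859556·0.143)/14.870064 = 0.000816
w* = 0.138363·u + 0.000816·v:
  w_0 = 0.138363·-0.2066 + 0.000816·6.7937 = -0.0230  (Walmart)
  w_1 = 0.138363·2.8393 + 0.000816·17.4951 = 0.4071  (Disney)
  w_2 = 0.138363·1.6733 + 0.000816·6.4360 = 0.2368  (Nike)
  w_3 = 0.138363·1.3106 + 0.000816·11.0486 = 0.1904  (Intel)
  w_4 = 0.138363·0.3110 + 0.000816·9.1052 = 0.0505  (Visa)
  w_5 = 0.138363·0.9318 + 0.000816·11.4782 = 0.1383  (Pfizer)
Σw_i=1.0000  μᵀw=0.1430
σ²=wᵀΣw=λ₁·μ_p+λ₂ = 0.138363·0.143 + 0.000816 = 0.020602 ≈ 0.0206


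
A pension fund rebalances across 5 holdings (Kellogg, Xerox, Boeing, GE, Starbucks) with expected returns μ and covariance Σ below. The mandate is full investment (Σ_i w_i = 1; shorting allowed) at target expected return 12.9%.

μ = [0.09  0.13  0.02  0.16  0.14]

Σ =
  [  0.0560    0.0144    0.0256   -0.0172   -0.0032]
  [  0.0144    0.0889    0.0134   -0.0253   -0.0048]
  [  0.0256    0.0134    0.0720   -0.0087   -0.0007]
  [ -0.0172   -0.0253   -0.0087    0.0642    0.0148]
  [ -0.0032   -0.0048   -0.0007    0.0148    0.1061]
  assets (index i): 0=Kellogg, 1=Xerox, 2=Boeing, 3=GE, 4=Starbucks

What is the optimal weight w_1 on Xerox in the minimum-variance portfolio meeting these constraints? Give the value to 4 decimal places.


x=Σ⁻¹μ = [2.4918  2.2642  -0.5668  3.7516  0.9700]
y=Σ⁻¹𝟙 = [18.9319  14.7809  7.6011  25.8650  7.1070]
a=μᵀx=1.243331  b=𝟙ᵀx=8.910787  c=𝟙ᵀy=74.285884  D=ac−b²=12.959831
λ₁=(c·0.129−b)/D = (74.285884·0.129−8.910787)/12.959831 = 0.051860
λ₂=(a−b·0.129)/D = (1.243331−8.910787·0.129)/12.959831 = 0.007241
w* = 0.051860·x + 0.007241·y:
  w_0 = 0.051860·2.4918 + 0.007241·18.9319 = 0.2663  (Kellogg)
  w_1 = 0.051860·2.2642 + 0.007241·14.7809 = 0.2244  (Xerox)
  w_2 = 0.051860·-0.5668 + 0.007241·7.6011 = 0.0256  (Boeing)
  w_3 = 0.051860·3.7516 + 0.007241·25.8650 = 0.3818  (GE)
  w_4 = 0.051860·0.9700 + 0.007241·7.1070 = 0.1018  (Starbucks)
Σw_i=1.0000  μᵀw=0.1290
σ²=wᵀΣw=λ₁·μ_p+λ₂ = 0.051860·0.129 + 0.007241 = 0.013931 ≈ 0.0139

0.2244


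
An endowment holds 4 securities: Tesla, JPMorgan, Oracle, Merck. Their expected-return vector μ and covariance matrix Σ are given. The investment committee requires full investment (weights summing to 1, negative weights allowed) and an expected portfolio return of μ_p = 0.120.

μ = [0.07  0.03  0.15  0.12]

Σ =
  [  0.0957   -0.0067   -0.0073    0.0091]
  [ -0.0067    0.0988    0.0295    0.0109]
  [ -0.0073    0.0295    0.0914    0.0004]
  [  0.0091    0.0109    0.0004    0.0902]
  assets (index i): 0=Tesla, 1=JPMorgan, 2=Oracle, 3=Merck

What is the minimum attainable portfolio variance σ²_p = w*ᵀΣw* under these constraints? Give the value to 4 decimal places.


0.0319

g=Σ⁻¹μ = [0.7232  -0.3266  1.7987  1.2889]
h=Σ⁻¹𝟙 = [10.7989  7.0124  9.5003  9.1075]
a=μᵀg=0.465296  b=𝟙ᵀg=3.484233  c=𝟙ᵀh=36.419047  D=ac−b²=4.805765
λ₁=(c·0.120−b)/D = (36.419047·0.120−3.484233)/4.805765 = 0.184373
λ₂=(a−b·0.120)/D = (0.465296−3.484233·0.120)/4.805765 = 0.009819
w* = 0.184373·g + 0.009819·h:
  w_0 = 0.184373·0.7232 + 0.009819·10.7989 = 0.2394  (Tesla)
  w_1 = 0.184373·-0.3266 + 0.009819·7.0124 = 0.0086  (JPMorgan)
  w_2 = 0.184373·1.7987 + 0.009819·9.5003 = 0.4249  (Oracle)
  w_3 = 0.184373·1.2889 + 0.009819·9.1075 = 0.3271  (Merck)
Σw_i=1.0000  μᵀw=0.1200
σ²=wᵀΣw=λ₁·μ_p+λ₂ = 0.184373·0.120 + 0.009819 = 0.031944 ≈ 0.0319


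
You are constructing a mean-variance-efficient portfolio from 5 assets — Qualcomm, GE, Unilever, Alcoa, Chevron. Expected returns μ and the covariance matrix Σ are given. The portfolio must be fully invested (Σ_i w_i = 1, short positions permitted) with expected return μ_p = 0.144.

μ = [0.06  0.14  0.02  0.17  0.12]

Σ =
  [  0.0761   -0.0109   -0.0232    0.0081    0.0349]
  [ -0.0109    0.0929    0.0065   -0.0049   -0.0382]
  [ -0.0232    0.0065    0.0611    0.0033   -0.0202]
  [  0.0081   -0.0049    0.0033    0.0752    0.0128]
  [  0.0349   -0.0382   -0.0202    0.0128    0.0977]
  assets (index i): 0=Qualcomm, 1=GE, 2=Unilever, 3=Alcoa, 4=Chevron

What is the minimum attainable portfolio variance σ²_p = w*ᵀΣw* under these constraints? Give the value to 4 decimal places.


0.0225

p=Σ⁻¹μ = [0.2288  2.3992  0.6986  2.0275  1.9634]
q=Σ⁻¹𝟙 = [15.0957  17.7447  24.9285  9.0535  15.7490]
a=μᵀp=0.943876  b=𝟙ᵀp=7.317546  c=𝟙ᵀq=82.571473  D=ac−b²=24.390718
λ₁=(c·0.144−b)/D = (82.571473·0.144−7.317546)/24.390718 = 0.187479
λ₂=(a−b·0.144)/D = (0.943876−7.317546·0.144)/24.390718 = -0.004504
w* = 0.187479·p + -0.004504·q:
  w_0 = 0.187479·0.2288 + -0.004504·15.0957 = -0.0251  (Qualcomm)
  w_1 = 0.187479·2.3992 + -0.004504·17.7447 = 0.3699  (GE)
  w_2 = 0.187479·0.6986 + -0.004504·24.9285 = 0.0187  (Unilever)
  w_3 = 0.187479·2.0275 + -0.004504·9.0535 = 0.3393  (Alcoa)
  w_4 = 0.187479·1.9634 + -0.004504·15.7490 = 0.2972  (Chevron)
Σw_i=1.0000  μᵀw=0.1440
σ²=wᵀΣw=λ₁·μ_p+λ₂ = 0.187479·0.144 + -0.004504 = 0.022493 ≈ 0.0225


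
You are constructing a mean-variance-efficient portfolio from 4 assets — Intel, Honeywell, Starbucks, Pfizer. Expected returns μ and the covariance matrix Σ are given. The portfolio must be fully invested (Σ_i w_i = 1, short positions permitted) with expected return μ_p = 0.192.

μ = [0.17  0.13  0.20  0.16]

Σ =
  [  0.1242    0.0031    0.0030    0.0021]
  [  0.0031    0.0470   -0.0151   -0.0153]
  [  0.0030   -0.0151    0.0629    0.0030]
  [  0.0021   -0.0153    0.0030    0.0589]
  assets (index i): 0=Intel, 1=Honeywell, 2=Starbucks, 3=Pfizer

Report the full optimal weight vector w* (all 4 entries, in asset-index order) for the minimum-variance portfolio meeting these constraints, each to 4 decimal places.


0.1493  -0.0367  0.7351  0.1522

g=Σ⁻¹μ = [1.0696  5.3007  4.2180  3.8404]
h=Σ⁻¹𝟙 = [6.1582  36.4676  23.1643  25.0514]
a=μᵀg=2.328996  b=𝟙ᵀg=14.428762  c=𝟙ᵀh=90.841482  D=ac−b²=3.380246
λ₁=(c·0.192−b)/D = (90.841482·0.192−14.428762)/3.380246 = 0.891297
λ₂=(a−b·0.192)/D = (2.328996−14.428762·0.192)/3.380246 = -0.130561
w* = 0.891297·g + -0.130561·h:
  w_0 = 0.891297·1.0696 + -0.130561·6.1582 = 0.1493  (Intel)
  w_1 = 0.891297·5.3007 + -0.130561·36.4676 = -0.0367  (Honeywell)
  w_2 = 0.891297·4.2180 + -0.130561·23.1643 = 0.7351  (Starbucks)
  w_3 = 0.891297·3.8404 + -0.130561·25.0514 = 0.1522  (Pfizer)
Σw_i=1.0000  μᵀw=0.1920
σ²=wᵀΣw=λ₁·μ_p+λ₂ = 0.891297·0.192 + -0.130561 = 0.040568 ≈ 0.0406


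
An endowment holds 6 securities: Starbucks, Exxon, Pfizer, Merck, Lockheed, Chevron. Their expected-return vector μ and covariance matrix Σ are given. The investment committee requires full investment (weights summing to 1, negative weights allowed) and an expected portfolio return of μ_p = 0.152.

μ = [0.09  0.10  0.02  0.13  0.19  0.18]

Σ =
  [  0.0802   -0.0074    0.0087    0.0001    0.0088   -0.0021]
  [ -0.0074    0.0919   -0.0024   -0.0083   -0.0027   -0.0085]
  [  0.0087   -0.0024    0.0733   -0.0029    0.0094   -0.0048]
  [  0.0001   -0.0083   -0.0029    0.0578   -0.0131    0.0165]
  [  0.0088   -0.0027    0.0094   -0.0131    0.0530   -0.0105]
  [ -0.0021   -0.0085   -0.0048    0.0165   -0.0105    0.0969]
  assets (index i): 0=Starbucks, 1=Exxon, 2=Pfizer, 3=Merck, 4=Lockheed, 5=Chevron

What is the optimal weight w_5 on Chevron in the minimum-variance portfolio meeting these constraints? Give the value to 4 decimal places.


u=Σ⁻¹μ = [0.8305  1.7460  -0.1202  2.9785  4.6945  2.0243]
v=Σ⁻¹𝟙 = [10.3466  15.7633  11.5171  22.2672  23.6465  11.2681]
a=μᵀu=1.890485  b=𝟙ᵀu=12.153703  c=𝟙ᵀv=94.808823  D=ac−b²=31.522185
λ₁=(c·0.152−b)/D = (94.808823·0.152−12.153703)/31.522185 = 0.071608
λ₂=(a−b·0.152)/D = (1.890485−12.153703·0.152)/31.522185 = 0.001368
w* = 0.071608·u + 0.001368·v:
  w_0 = 0.071608·0.8305 + 0.001368·10.3466 = 0.0736  (Starbucks)
  w_1 = 0.071608·1.7460 + 0.001368·15.7633 = 0.1466  (Exxon)
  w_2 = 0.071608·-0.1202 + 0.001368·11.5171 = 0.0071  (Pfizer)
  w_3 = 0.071608·2.9785 + 0.001368·22.2672 = 0.2437  (Merck)
  w_4 = 0.071608·4.6945 + 0.001368·23.6465 = 0.3685  (Lockheed)
  w_5 = 0.071608·2.0243 + 0.001368·11.2681 = 0.1604  (Chevron)
Σw_i=1.0000  μᵀw=0.1520
σ²=wᵀΣw=λ₁·μ_p+λ₂ = 0.071608·0.152 + 0.001368 = 0.012252 ≈ 0.0123

0.1604


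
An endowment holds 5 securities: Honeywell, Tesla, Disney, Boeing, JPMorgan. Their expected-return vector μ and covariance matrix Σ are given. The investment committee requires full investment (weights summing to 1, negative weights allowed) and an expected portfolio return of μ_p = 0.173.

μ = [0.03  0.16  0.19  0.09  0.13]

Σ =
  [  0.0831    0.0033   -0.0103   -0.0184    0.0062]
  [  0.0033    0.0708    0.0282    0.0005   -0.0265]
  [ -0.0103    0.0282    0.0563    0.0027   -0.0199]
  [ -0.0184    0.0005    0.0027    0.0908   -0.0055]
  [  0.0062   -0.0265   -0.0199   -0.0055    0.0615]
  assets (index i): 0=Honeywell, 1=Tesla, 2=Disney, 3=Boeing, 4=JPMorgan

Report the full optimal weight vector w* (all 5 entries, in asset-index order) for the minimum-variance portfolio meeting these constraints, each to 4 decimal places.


-0.1084  0.2360  0.4285  0.0159  0.4280

u=Σ⁻¹μ = [0.6949  2.3443  3.8237  1.2722  4.4049]
v=Σ⁻¹𝟙 = [15.3477  15.5271  22.7066  15.1864  30.1089]
a=μᵀu=1.809564  b=𝟙ᵀu=12.539959  c=𝟙ᵀv=98.876731  D=ac−b²=21.673202
λ₁=(c·0.173−b)/D = (98.876731·0.173−12.539959)/21.673202 = 0.210662
λ₂=(a−b·0.173)/D = (1.809564−12.539959·0.173)/21.673202 = -0.016603
w* = 0.210662·u + -0.016603·v:
  w_0 = 0.210662·0.6949 + -0.016603·15.3477 = -0.1084  (Honeywell)
  w_1 = 0.210662·2.3443 + -0.016603·15.5271 = 0.2360  (Tesla)
  w_2 = 0.210662·3.8237 + -0.016603·22.7066 = 0.4285  (Disney)
  w_3 = 0.210662·1.2722 + -0.016603·15.1864 = 0.0159  (Boeing)
  w_4 = 0.210662·4.4049 + -0.016603·30.1089 = 0.4280  (JPMorgan)
Σw_i=1.0000  μᵀw=0.1730
σ²=wᵀΣw=λ₁·μ_p+λ₂ = 0.210662·0.173 + -0.016603 = 0.019841 ≈ 0.0198


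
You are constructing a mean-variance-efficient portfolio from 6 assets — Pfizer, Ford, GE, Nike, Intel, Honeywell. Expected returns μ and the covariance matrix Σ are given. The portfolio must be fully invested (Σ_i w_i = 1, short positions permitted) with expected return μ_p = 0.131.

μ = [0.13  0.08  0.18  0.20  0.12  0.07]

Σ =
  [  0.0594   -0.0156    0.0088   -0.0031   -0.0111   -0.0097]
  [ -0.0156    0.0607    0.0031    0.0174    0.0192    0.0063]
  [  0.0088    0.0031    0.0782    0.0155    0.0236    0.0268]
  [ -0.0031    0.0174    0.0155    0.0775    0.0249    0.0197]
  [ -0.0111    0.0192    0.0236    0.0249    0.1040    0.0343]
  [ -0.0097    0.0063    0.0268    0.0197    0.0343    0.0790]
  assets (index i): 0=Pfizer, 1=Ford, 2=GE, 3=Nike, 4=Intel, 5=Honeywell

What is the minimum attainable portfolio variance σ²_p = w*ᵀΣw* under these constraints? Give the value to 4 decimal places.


0.0164

p=Σ⁻¹μ = [2.4423  1.1739  1.4903  2.0086  0.4089  -0.0917]
q=Σ⁻¹𝟙 = [23.7044  18.7991  3.9239  5.2631  3.2164  10.0295]
a=μᵀp=1.124051  b=𝟙ᵀp=7.432449  c=𝟙ᵀq=64.936385  D=ac−b²=17.750523
λ₁=(c·0.131−b)/D = (64.936385·0.131−7.432449)/17.750523 = 0.060517
λ₂=(a−b·0.131)/D = (1.124051−7.432449·0.131)/17.750523 = 0.008473
w* = 0.060517·p + 0.008473·q:
  w_0 = 0.060517·2.4423 + 0.008473·23.7044 = 0.3487  (Pfizer)
  w_1 = 0.060517·1.1739 + 0.008473·18.7991 = 0.2303  (Ford)
  w_2 = 0.060517·1.4903 + 0.008473·3.9239 = 0.1234  (GE)
  w_3 = 0.060517·2.0086 + 0.008473·5.2631 = 0.1662  (Nike)
  w_4 = 0.060517·0.4089 + 0.008473·3.2164 = 0.0520  (Intel)
  w_5 = 0.060517·-0.0917 + 0.008473·10.0295 = 0.0794  (Honeywell)
Σw_i=1.0000  μᵀw=0.1310
σ²=wᵀΣw=λ₁·μ_p+λ₂ = 0.060517·0.131 + 0.008473 = 0.016401 ≈ 0.0164


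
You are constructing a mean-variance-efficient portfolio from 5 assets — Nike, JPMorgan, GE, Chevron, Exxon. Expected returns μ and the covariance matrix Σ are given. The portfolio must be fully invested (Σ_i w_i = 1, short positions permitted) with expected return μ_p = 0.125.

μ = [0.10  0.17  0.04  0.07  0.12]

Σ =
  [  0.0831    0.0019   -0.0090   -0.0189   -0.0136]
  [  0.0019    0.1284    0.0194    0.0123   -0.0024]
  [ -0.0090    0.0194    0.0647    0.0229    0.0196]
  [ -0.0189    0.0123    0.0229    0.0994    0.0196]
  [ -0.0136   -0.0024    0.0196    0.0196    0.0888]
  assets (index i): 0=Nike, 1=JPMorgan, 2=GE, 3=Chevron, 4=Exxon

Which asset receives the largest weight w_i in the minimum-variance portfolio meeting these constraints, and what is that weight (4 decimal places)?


x=Σ⁻¹μ = [1.5334  1.3099  -0.2357  0.5834  1.5449]
y=Σ⁻¹𝟙 = [16.5040  5.3935  10.2352  8.2290  9.8592]
a=μᵀx=0.592815  b=𝟙ᵀx=4.735840  c=𝟙ᵀy=50.220906  D=ac−b²=7.343538
λ₁=(c·0.125−b)/D = (50.220906·0.125−4.735840)/7.343538 = 0.209950
λ₂=(a−b·0.125)/D = (0.592815−4.735840·0.125)/7.343538 = 0.000114
w* = 0.209950·x + 0.000114·y:
  w_0 = 0.209950·1.5334 + 0.000114·16.5040 = 0.3238  (Nike)
  w_1 = 0.209950·1.3099 + 0.000114·5.3935 = 0.2756  (JPMorgan)
  w_2 = 0.209950·-0.2357 + 0.000114·10.2352 = -0.0483  (GE)
  w_3 = 0.209950·0.5834 + 0.000114·8.2290 = 0.1234  (Chevron)
  w_4 = 0.209950·1.5449 + 0.000114·9.8592 = 0.3255  (Exxon)
Σw_i=1.0000  μᵀw=0.1250
σ²=wᵀΣw=λ₁·μ_p+λ₂ = 0.209950·0.125 + 0.000114 = 0.026357 ≈ 0.0264

Exxon (0.3255)


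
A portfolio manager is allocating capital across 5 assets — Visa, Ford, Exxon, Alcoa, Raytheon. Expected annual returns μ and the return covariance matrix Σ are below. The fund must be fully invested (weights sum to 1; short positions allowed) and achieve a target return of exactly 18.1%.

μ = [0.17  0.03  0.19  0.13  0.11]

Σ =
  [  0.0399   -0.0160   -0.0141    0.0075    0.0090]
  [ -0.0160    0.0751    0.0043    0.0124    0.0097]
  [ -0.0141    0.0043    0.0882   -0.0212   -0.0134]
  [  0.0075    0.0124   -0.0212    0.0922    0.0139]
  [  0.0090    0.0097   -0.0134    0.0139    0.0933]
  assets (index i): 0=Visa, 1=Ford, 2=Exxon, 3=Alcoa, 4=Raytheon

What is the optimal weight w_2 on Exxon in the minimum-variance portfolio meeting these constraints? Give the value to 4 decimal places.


0.3793

g=Σ⁻¹μ = [5.4145  0.9998  3.4584  1.5059  0.8251]
h=Σ⁻¹𝟙 = [35.6498  17.4169  19.4069  9.0240  6.9113]
a=μᵀg=1.894075  b=𝟙ᵀg=12.203653  c=𝟙ᵀh=88.408945  D=ac−b²=18.524004
λ₁=(c·0.181−b)/D = (88.408945·0.181−12.203653)/18.524004 = 0.205051
λ₂=(a−b·0.181)/D = (1.894075−12.203653·0.181)/18.524004 = -0.016993
w* = 0.205051·g + -0.016993·h:
  w_0 = 0.205051·5.4145 + -0.016993·35.6498 = 0.5044  (Visa)
  w_1 = 0.205051·0.9998 + -0.016993·17.4169 = -0.0910  (Ford)
  w_2 = 0.205051·3.4584 + -0.016993·19.4069 = 0.3793  (Exxon)
  w_3 = 0.205051·1.5059 + -0.016993·9.0240 = 0.1554  (Alcoa)
  w_4 = 0.205051·0.8251 + -0.016993·6.9113 = 0.0517  (Raytheon)
Σw_i=1.0000  μᵀw=0.1810
σ²=wᵀΣw=λ₁·μ_p+λ₂ = 0.205051·0.181 + -0.016993 = 0.020121 ≈ 0.0201


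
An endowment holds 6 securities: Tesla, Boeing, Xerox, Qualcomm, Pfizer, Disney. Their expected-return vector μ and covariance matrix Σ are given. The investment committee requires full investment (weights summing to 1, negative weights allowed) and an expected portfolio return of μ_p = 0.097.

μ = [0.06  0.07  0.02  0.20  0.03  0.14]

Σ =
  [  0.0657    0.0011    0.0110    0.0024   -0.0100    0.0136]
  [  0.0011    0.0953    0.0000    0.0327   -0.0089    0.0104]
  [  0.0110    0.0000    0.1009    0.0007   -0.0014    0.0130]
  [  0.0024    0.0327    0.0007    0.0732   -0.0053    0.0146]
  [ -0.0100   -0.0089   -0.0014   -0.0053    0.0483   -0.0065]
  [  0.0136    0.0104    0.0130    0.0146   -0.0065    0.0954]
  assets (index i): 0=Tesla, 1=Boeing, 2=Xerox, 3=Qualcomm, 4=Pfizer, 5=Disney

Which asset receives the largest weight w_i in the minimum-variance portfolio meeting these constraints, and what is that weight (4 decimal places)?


g=Σ⁻¹μ = [0.7852  -0.1950  -0.0251  2.6695  1.1816  1.0522]
h=Σ⁻¹𝟙 = [16.3295  8.8235  7.6051  9.8239  27.8909  6.5529]
a=μᵀg=0.749623  b=𝟙ᵀg=5.468430  c=𝟙ᵀh=77.025853  D=ac−b²=27.836641
λ₁=(c·0.097−b)/D = (77.025853·0.097−5.468430)/27.836641 = 0.071958
λ₂=(a−b·0.097)/D = (0.749623−5.468430·0.097)/27.836641 = 0.007874
w* = 0.071958·g + 0.007874·h:
  w_0 = 0.071958·0.7852 + 0.007874·16.3295 = 0.1851  (Tesla)
  w_1 = 0.071958·-0.1950 + 0.007874·8.8235 = 0.0554  (Boeing)
  w_2 = 0.071958·-0.0251 + 0.007874·7.6051 = 0.0581  (Xerox)
  w_3 = 0.071958·2.6695 + 0.007874·9.8239 = 0.2694  (Qualcomm)
  w_4 = 0.071958·1.1816 + 0.007874·27.8909 = 0.3046  (Pfizer)
  w_5 = 0.071958·1.0522 + 0.007874·6.5529 = 0.1273  (Disney)
Σw_i=1.0000  μᵀw=0.0970
σ²=wᵀΣw=λ₁·μ_p+λ₂ = 0.071958·0.097 + 0.007874 = 0.014854 ≈ 0.0149

Pfizer (0.3046)


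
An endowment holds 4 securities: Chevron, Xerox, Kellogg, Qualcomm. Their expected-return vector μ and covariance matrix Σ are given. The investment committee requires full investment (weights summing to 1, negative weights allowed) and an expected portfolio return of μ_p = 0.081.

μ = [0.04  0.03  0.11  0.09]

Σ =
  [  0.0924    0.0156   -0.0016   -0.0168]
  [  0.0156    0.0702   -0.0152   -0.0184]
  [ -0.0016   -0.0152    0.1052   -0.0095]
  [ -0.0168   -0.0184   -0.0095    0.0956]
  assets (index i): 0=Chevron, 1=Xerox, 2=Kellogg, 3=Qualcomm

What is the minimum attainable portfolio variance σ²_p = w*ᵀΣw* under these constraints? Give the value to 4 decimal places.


0.0213

p=Σ⁻¹μ = [0.5414  0.9447  1.3122  1.3488]
q=Σ⁻¹𝟙 = [10.9698  19.4472  14.0653  17.5287]
a=μᵀp=0.315721  b=𝟙ᵀp=4.146973  c=𝟙ᵀq=62.010968  D=ac−b²=2.380812
λ₁=(c·0.081−b)/D = (62.010968·0.081−4.146973)/2.380812 = 0.367906
λ₂=(a−b·0.081)/D = (0.315721−4.146973·0.081)/2.380812 = -0.008477
w* = 0.367906·p + -0.008477·q:
  w_0 = 0.367906·0.5414 + -0.008477·10.9698 = 0.1062  (Chevron)
  w_1 = 0.367906·0.9447 + -0.008477·19.4472 = 0.1827  (Xerox)
  w_2 = 0.367906·1.3122 + -0.008477·14.0653 = 0.3635  (Kellogg)
  w_3 = 0.367906·1.3488 + -0.008477·17.5287 = 0.3476  (Qualcomm)
Σw_i=1.0000  μᵀw=0.0810
σ²=wᵀΣw=λ₁·μ_p+λ₂ = 0.367906·0.081 + -0.008477 = 0.021323 ≈ 0.0213


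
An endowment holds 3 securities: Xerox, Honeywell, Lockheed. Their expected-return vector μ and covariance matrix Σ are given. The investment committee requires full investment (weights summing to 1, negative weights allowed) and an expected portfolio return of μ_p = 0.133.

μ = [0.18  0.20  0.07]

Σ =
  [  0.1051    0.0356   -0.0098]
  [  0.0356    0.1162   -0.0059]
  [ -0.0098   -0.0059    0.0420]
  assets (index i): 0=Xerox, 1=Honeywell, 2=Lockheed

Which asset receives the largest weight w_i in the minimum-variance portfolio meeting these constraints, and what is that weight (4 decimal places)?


p=Σ⁻¹μ = [1.4471  1.3895  2.1995]
q=Σ⁻¹𝟙 = [9.6591  7.0200  27.0495]
a=μᵀp=0.692343  b=𝟙ᵀp=5.036107  c=𝟙ᵀq=43.728596  D=ac−b²=4.912814
λ₁=(c·0.133−b)/D = (43.728596·0.133−5.036107)/4.912814 = 0.158727
λ₂=(a−b·0.133)/D = (0.692343−5.036107·0.133)/4.912814 = 0.004588
w* = 0.158727·p + 0.004588·q:
  w_0 = 0.158727·1.4471 + 0.004588·9.6591 = 0.2740  (Xerox)
  w_1 = 0.158727·1.3895 + 0.004588·7.0200 = 0.2528  (Honeywell)
  w_2 = 0.158727·2.1995 + 0.004588·27.0495 = 0.4732  (Lockheed)
Σw_i=1.0000  μᵀw=0.1330
σ²=wᵀΣw=λ₁·μ_p+λ₂ = 0.158727·0.133 + 0.004588 = 0.025699 ≈ 0.0257

Lockheed (0.4732)


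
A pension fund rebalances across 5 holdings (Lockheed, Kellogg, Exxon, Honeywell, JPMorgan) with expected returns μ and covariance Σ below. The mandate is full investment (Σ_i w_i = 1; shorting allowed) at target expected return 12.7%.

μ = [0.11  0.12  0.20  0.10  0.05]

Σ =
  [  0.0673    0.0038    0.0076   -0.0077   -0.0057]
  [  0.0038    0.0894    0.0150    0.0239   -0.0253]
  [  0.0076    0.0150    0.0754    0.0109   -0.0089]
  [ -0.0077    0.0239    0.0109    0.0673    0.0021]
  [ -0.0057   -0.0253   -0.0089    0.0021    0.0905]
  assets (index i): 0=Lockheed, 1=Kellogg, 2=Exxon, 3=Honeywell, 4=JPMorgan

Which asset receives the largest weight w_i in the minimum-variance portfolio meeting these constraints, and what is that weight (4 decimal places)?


Exxon (0.3078)

u=Σ⁻¹μ = [1.5183  0.9659  2.3088  0.9076  1.1241]
v=Σ⁻¹𝟙 = [15.7276  10.3816  9.8877  10.8813  15.6624]
a=μᵀu=0.891639  b=𝟙ᵀu=6.824630  c=𝟙ᵀv=62.540703  D=ac−b²=9.188180
λ₁=(c·0.127−b)/D = (62.540703·0.127−6.824630)/9.188180 = 0.121682
λ₂=(a−b·0.127)/D = (0.891639−6.824630·0.127)/9.188180 = 0.002711
w* = 0.121682·u + 0.002711·v:
  w_0 = 0.121682·1.5183 + 0.002711·15.7276 = 0.2274  (Lockheed)
  w_1 = 0.121682·0.9659 + 0.002711·10.3816 = 0.1457  (Kellogg)
  w_2 = 0.121682·2.3088 + 0.002711·9.8877 = 0.3078  (Exxon)
  w_3 = 0.121682·0.9076 + 0.002711·10.8813 = 0.1399  (Honeywell)
  w_4 = 0.121682·1.1241 + 0.002711·15.6624 = 0.1793  (JPMorgan)
Σw_i=1.0000  μᵀw=0.1270
σ²=wᵀΣw=λ₁·μ_p+λ₂ = 0.121682·0.127 + 0.002711 = 0.018165 ≈ 0.0182
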